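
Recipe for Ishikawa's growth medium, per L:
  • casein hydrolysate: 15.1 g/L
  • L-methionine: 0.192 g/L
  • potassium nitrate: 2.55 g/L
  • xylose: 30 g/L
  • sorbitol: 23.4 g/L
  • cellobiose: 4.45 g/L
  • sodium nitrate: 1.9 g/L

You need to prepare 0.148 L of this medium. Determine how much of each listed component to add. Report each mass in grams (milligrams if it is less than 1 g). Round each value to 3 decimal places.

Working volume: 0.148 L.
casein hydrolysate: 15.1 g/L × 0.148 L = 2.235 g
L-methionine: 0.192 g/L × 0.148 L = 0.028416 g = 28.416 mg
potassium nitrate: 2.55 g/L × 0.148 L = 0.3774 g = 377.400 mg
xylose: 30 g/L × 0.148 L = 4.440 g
sorbitol: 23.4 g/L × 0.148 L = 3.463 g
cellobiose: 4.45 g/L × 0.148 L = 0.6586 g = 658.600 mg
sodium nitrate: 1.9 g/L × 0.148 L = 0.2812 g = 281.200 mg

casein hydrolysate 2.235 g; L-methionine 28.416 mg; potassium nitrate 377.400 mg; xylose 4.440 g; sorbitol 3.463 g; cellobiose 658.600 mg; sodium nitrate 281.200 mg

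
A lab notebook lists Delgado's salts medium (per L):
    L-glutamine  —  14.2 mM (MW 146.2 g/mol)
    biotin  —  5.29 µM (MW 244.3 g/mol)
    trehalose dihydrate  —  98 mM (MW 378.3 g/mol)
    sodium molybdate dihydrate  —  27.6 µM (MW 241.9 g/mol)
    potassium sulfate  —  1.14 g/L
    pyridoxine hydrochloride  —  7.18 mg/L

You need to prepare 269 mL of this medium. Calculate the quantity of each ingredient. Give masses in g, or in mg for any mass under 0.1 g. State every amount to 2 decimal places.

Target volume = 269 mL = 0.269 L.
L-glutamine: 14.2 mmol/L × 146.2 g/mol × 0.269 L ÷ 1000 = 0.56 g
biotin: 5.29 µmol/L × 244.3 g/mol × 0.269 L ÷ 1000 = 0.35 mg
trehalose dihydrate: 98 mmol/L × 378.3 g/mol × 0.269 L ÷ 1000 = 9.97 g
sodium molybdate dihydrate: 27.6 µmol/L × 241.9 g/mol × 0.269 L ÷ 1000 = 1.80 mg
potassium sulfate: 1.14 g/L × 0.269 L = 0.31 g
pyridoxine hydrochloride: 7.18 mg/L × 0.269 L = 1.93 mg

L-glutamine 0.56 g; biotin 0.35 mg; trehalose dihydrate 9.97 g; sodium molybdate dihydrate 1.80 mg; potassium sulfate 0.31 g; pyridoxine hydrochloride 1.93 mg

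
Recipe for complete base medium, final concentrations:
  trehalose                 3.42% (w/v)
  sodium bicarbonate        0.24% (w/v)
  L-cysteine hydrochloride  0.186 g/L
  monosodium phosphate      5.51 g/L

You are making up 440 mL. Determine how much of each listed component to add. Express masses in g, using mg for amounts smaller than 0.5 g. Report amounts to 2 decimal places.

trehalose 15.05 g; sodium bicarbonate 1.06 g; L-cysteine hydrochloride 81.84 mg; monosodium phosphate 2.42 g

Scale factor relative to 1 L: 0.44.
trehalose: 3.42 g per 100 mL × 440 mL ÷ 100 = 15.05 g
sodium bicarbonate: 0.24 g per 100 mL × 440 mL ÷ 100 = 1.06 g
L-cysteine hydrochloride: 0.186 g/L × 0.44 L = 0.08184 g = 81.84 mg
monosodium phosphate: 5.51 g/L × 0.44 L = 2.42 g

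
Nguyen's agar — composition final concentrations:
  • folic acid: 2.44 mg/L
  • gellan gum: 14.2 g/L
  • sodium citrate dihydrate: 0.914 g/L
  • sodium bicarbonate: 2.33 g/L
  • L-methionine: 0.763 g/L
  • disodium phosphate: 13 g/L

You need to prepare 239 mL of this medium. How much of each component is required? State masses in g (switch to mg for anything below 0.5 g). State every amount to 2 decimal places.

Target volume = 239 mL = 0.239 L.
folic acid: 2.44 mg/L × 0.239 L = 0.58 mg
gellan gum: 14.2 g/L × 0.239 L = 3.39 g
sodium citrate dihydrate: 0.914 g/L × 0.239 L = 0.218446 g = 218.45 mg
sodium bicarbonate: 2.33 g/L × 0.239 L = 0.56 g
L-methionine: 0.763 g/L × 0.239 L = 0.182357 g = 182.36 mg
disodium phosphate: 13 g/L × 0.239 L = 3.11 g

folic acid 0.58 mg; gellan gum 3.39 g; sodium citrate dihydrate 218.45 mg; sodium bicarbonate 0.56 g; L-methionine 182.36 mg; disodium phosphate 3.11 g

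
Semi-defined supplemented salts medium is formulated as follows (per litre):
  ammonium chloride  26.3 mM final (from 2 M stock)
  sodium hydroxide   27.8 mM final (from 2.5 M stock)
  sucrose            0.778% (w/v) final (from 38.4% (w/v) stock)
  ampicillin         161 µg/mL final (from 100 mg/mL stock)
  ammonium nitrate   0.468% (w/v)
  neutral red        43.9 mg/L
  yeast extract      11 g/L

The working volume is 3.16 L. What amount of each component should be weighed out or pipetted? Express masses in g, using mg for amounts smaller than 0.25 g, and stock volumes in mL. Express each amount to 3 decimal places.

Working volume: 3.16 L.
ammonium chloride: C1V1 = C2V2 → 26.3 mM × 3160 mL ÷ 2000 mM = 41.554 mL
sodium hydroxide: V = C2·V2/C1 = 27.8 mM × 3160 mL ÷ 2500 mM = 35.139 mL
sucrose: V = C2·V2/C1 = 0.778% ÷ 38.4% × 3160 mL = 64.023 mL
ampicillin: dilute stock: 161 µg/mL × 3160 mL ÷ 100000 µg/mL = 5.088 mL
ammonium nitrate: 0.468% w/v = 4.68 g/L → 4.68 × 3.16 L = 14.789 g
neutral red: 43.9 mg/L × 3.16 L = 138.724 mg
yeast extract: 11 g/L × 3.16 L = 34.760 g

ammonium chloride 41.554 mL; sodium hydroxide 35.139 mL; sucrose 64.023 mL; ampicillin 5.088 mL; ammonium nitrate 14.789 g; neutral red 138.724 mg; yeast extract 34.760 g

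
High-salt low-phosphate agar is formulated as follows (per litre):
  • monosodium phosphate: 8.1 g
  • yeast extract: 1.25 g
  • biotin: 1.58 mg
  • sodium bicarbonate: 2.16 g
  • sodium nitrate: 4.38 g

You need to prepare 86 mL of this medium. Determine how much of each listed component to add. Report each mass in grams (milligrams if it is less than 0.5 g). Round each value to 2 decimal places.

Scale factor = 86 mL / 1000 mL = 0.086.
monosodium phosphate: 8.1 g × (86 mL / 1000 mL) = 0.70 g
yeast extract: 1.25 g × (86 mL / 1000 mL) = 0.1075 g = 107.50 mg
biotin: 1.58 mg × (86 mL / 1000 mL) = 0.14 mg
sodium bicarbonate: 2.16 g × (86 mL / 1000 mL) = 0.18576 g = 185.76 mg
sodium nitrate: 4.38 g × (86 mL / 1000 mL) = 0.37668 g = 376.68 mg

monosodium phosphate 0.70 g; yeast extract 107.50 mg; biotin 0.14 mg; sodium bicarbonate 185.76 mg; sodium nitrate 376.68 mg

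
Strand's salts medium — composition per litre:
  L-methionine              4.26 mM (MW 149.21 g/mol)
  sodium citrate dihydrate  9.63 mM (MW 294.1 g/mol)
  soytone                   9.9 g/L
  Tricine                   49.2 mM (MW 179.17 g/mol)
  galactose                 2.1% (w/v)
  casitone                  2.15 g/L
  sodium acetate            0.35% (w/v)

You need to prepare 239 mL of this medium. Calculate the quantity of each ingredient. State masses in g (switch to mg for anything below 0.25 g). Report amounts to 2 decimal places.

Scale factor relative to 1 L: 0.239.
L-methionine: 4.26 mmol/L × 149.21 mg/mmol × 0.239 L = 151.92 mg
sodium citrate dihydrate: 9.63 mmol/L × 294.1 g/mol × 0.239 L ÷ 1000 = 0.68 g
soytone: 9.9 g/L × 0.239 L = 2.37 g
Tricine: 49.2 mmol/L × 179.17 g/mol × 0.239 L ÷ 1000 = 2.11 g
galactose: 2.1% w/v = 21 g/L → 21 × 0.239 L = 5.02 g
casitone: 2.15 g/L × 0.239 L = 0.51 g
sodium acetate: 0.35 g per 100 mL × 239 mL ÷ 100 = 0.84 g

L-methionine 151.92 mg; sodium citrate dihydrate 0.68 g; soytone 2.37 g; Tricine 2.11 g; galactose 5.02 g; casitone 0.51 g; sodium acetate 0.84 g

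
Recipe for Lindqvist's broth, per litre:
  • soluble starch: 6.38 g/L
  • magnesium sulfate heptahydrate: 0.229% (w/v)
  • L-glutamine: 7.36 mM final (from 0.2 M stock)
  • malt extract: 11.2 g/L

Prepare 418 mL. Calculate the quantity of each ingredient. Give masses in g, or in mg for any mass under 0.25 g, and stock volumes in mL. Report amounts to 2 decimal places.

Working volume: 418 mL = 0.418 L.
soluble starch: 6.38 g/L × 0.418 L = 2.67 g
magnesium sulfate heptahydrate: 0.229 g per 100 mL × 418 mL ÷ 100 = 0.96 g
L-glutamine: V = C2·V2/C1 = 7.36 mM × 418 mL ÷ 200 mM = 15.38 mL
malt extract: 11.2 g/L × 0.418 L = 4.68 g

soluble starch 2.67 g; magnesium sulfate heptahydrate 0.96 g; L-glutamine 15.38 mL; malt extract 4.68 g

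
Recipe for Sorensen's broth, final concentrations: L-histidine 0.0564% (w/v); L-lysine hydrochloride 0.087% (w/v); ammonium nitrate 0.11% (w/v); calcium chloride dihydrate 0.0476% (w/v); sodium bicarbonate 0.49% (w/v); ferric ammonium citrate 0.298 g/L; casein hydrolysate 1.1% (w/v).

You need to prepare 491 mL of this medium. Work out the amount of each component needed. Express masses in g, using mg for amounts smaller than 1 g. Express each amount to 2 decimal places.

L-histidine 276.92 mg; L-lysine hydrochloride 427.17 mg; ammonium nitrate 540.10 mg; calcium chloride dihydrate 233.72 mg; sodium bicarbonate 2.41 g; ferric ammonium citrate 146.32 mg; casein hydrolysate 5.40 g

Working volume: 491 mL = 0.491 L.
L-histidine: 0.0564 g per 100 mL × 491 mL ÷ 100 = 0.276924 g = 276.92 mg
L-lysine hydrochloride: 0.087 g per 100 mL × 491 mL ÷ 100 = 0.42717 g = 427.17 mg
ammonium nitrate: 0.11 g per 100 mL × 491 mL ÷ 100 = 0.5401 g = 540.10 mg
calcium chloride dihydrate: 0.0476 g per 100 mL × 491 mL ÷ 100 = 0.233716 g = 233.72 mg
sodium bicarbonate: 0.49% w/v = 4.9 g/L → 4.9 × 0.491 L = 2.41 g
ferric ammonium citrate: 0.298 g/L × 0.491 L = 0.146318 g = 146.32 mg
casein hydrolysate: 1.1 g per 100 mL × 491 mL ÷ 100 = 5.40 g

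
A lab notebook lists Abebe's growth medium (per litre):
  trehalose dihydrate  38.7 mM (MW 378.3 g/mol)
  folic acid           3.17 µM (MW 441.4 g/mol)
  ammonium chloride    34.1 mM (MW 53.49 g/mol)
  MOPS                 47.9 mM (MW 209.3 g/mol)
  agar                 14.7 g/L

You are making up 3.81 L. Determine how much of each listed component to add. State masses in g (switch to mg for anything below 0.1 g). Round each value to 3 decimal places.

Scale factor relative to 1 L: 3.81.
trehalose dihydrate: 38.7 mmol/L × 378.3 g/mol × 3.81 L ÷ 1000 = 55.779 g
folic acid: 3.17 µmol/L × 441.4 g/mol × 3.81 L ÷ 1000 = 5.331 mg
ammonium chloride: 34.1 mmol/L × 53.49 g/mol × 3.81 L ÷ 1000 = 6.949 g
MOPS: 47.9 mmol/L × 209.3 g/mol × 3.81 L ÷ 1000 = 38.197 g
agar: 14.7 g/L × 3.81 L = 56.007 g

trehalose dihydrate 55.779 g; folic acid 5.331 mg; ammonium chloride 6.949 g; MOPS 38.197 g; agar 56.007 g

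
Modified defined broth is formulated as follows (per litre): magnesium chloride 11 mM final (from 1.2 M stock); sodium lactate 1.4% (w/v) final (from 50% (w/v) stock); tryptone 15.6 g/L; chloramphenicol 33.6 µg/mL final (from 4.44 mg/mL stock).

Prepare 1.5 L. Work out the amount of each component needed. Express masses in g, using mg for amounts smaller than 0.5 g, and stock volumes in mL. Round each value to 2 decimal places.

Scale factor relative to 1 L: 1.5.
magnesium chloride: dilute stock: 11 mM × 1500 mL ÷ 1200 mM = 13.75 mL
sodium lactate: V = C2·V2/C1 = 1.4% ÷ 50% × 1500 mL = 42.00 mL
tryptone: 15.6 g/L × 1.5 L = 23.40 g
chloramphenicol: C1V1 = C2V2 → 33.6 µg/mL × 1500 mL ÷ 4440 µg/mL = 11.35 mL

magnesium chloride 13.75 mL; sodium lactate 42.00 mL; tryptone 23.40 g; chloramphenicol 11.35 mL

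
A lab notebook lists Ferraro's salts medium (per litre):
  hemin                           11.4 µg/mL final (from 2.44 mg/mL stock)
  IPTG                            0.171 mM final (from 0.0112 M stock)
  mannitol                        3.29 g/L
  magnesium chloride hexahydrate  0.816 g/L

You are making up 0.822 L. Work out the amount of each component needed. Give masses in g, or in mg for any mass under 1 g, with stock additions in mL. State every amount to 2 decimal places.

hemin 3.84 mL; IPTG 12.55 mL; mannitol 2.70 g; magnesium chloride hexahydrate 670.75 mg

Working volume: 0.822 L.
hemin: dilute stock: 11.4 µg/mL × 822 mL ÷ 2440 µg/mL = 3.84 mL
IPTG: dilute stock: 0.171 mM × 822 mL ÷ 11.2 mM = 12.55 mL
mannitol: 3.29 g/L × 0.822 L = 2.70 g
magnesium chloride hexahydrate: 0.816 g/L × 0.822 L = 0.670752 g = 670.75 mg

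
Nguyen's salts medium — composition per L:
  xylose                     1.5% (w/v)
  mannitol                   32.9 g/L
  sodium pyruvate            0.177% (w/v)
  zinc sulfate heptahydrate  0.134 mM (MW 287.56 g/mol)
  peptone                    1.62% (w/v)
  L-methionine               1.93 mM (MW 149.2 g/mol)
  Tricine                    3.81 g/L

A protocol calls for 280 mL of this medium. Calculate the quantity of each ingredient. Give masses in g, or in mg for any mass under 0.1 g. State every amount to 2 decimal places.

xylose 4.20 g; mannitol 9.21 g; sodium pyruvate 0.50 g; zinc sulfate heptahydrate 10.79 mg; peptone 4.54 g; L-methionine 80.63 mg; Tricine 1.07 g

Target volume = 280 mL = 0.28 L.
xylose: 1.5 g per 100 mL × 280 mL ÷ 100 = 4.20 g
mannitol: 32.9 g/L × 0.28 L = 9.21 g
sodium pyruvate: 0.177% w/v = 1.77 g/L → 1.77 × 0.28 L = 0.50 g
zinc sulfate heptahydrate: 0.134 mmol/L × 287.56 mg/mmol × 0.28 L = 10.79 mg
peptone: 1.62% w/v = 16.2 g/L → 16.2 × 0.28 L = 4.54 g
L-methionine: 1.93 mmol/L × 149.2 mg/mmol × 0.28 L = 80.63 mg
Tricine: 3.81 g/L × 0.28 L = 1.07 g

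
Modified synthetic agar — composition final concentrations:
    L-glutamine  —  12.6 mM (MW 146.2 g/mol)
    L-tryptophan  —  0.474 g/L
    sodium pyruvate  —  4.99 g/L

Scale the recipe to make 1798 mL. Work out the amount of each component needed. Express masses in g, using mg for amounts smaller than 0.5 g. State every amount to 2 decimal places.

L-glutamine 3.31 g; L-tryptophan 0.85 g; sodium pyruvate 8.97 g

Working volume: 1798 mL = 1.798 L.
L-glutamine: 12.6 mmol/L × 146.2 g/mol × 1.798 L ÷ 1000 = 3.31 g
L-tryptophan: 0.474 g/L × 1.798 L = 0.85 g
sodium pyruvate: 4.99 g/L × 1.798 L = 8.97 g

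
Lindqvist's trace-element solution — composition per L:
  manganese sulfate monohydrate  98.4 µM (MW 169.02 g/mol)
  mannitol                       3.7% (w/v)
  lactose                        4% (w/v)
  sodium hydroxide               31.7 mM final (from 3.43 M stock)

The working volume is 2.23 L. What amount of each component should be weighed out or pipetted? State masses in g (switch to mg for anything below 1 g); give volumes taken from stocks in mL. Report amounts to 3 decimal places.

Working volume: 2.23 L.
manganese sulfate monohydrate: 98.4 µmol/L × 169.02 g/mol × 2.23 L ÷ 1000 = 37.088 mg
mannitol: 3.7 g per 100 mL × 2230 mL ÷ 100 = 82.510 g
lactose: 4% w/v = 40 g/L → 40 × 2.23 L = 89.200 g
sodium hydroxide: V = C2·V2/C1 = 31.7 mM × 2230 mL ÷ 3430 mM = 20.610 mL

manganese sulfate monohydrate 37.088 mg; mannitol 82.510 g; lactose 89.200 g; sodium hydroxide 20.610 mL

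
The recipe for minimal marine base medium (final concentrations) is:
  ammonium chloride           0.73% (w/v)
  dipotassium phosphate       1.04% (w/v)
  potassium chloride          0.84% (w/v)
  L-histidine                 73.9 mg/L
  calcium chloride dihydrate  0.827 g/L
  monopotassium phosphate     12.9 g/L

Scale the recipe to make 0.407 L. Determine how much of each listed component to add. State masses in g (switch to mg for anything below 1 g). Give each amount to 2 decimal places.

ammonium chloride 2.97 g; dipotassium phosphate 4.23 g; potassium chloride 3.42 g; L-histidine 30.08 mg; calcium chloride dihydrate 336.59 mg; monopotassium phosphate 5.25 g

Scale factor relative to 1 L: 0.407.
ammonium chloride: 0.73% w/v = 7.3 g/L → 7.3 × 0.407 L = 2.97 g
dipotassium phosphate: 1.04% w/v = 10.4 g/L → 10.4 × 0.407 L = 4.23 g
potassium chloride: 0.84% w/v = 8.4 g/L → 8.4 × 0.407 L = 3.42 g
L-histidine: 73.9 mg/L × 0.407 L = 30.08 mg
calcium chloride dihydrate: 0.827 g/L × 0.407 L = 0.336589 g = 336.59 mg
monopotassium phosphate: 12.9 g/L × 0.407 L = 5.25 g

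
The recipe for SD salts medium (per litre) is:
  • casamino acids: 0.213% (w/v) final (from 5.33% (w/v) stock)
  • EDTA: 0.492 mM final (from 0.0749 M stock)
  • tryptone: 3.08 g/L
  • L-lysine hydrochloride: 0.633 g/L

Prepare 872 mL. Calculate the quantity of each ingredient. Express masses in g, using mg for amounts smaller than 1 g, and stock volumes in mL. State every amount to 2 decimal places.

casamino acids 34.85 mL; EDTA 5.73 mL; tryptone 2.69 g; L-lysine hydrochloride 551.98 mg

Working volume: 872 mL = 0.872 L.
casamino acids: dilute stock: 0.213% ÷ 5.33% × 872 mL = 34.85 mL
EDTA: dilute stock: 0.492 mM × 872 mL ÷ 74.9 mM = 5.73 mL
tryptone: 3.08 g/L × 0.872 L = 2.69 g
L-lysine hydrochloride: 0.633 g/L × 0.872 L = 0.551976 g = 551.98 mg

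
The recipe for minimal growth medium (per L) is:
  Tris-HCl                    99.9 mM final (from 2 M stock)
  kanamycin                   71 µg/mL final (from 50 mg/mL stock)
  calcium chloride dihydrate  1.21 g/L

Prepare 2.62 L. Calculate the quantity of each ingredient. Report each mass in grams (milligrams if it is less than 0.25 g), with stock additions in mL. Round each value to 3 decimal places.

Tris-HCl 130.869 mL; kanamycin 3.720 mL; calcium chloride dihydrate 3.170 g

Scale factor relative to 1 L: 2.62.
Tris-HCl: C1V1 = C2V2 → 99.9 mM × 2620 mL ÷ 2000 mM = 130.869 mL
kanamycin: V = C2·V2/C1 = 71 µg/mL × 2620 mL ÷ 50000 µg/mL = 3.720 mL
calcium chloride dihydrate: 1.21 g/L × 2.62 L = 3.170 g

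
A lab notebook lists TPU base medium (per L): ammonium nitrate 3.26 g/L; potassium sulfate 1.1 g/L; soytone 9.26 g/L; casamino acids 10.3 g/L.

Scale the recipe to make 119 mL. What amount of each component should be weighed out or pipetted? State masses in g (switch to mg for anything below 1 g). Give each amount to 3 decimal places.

ammonium nitrate 387.940 mg; potassium sulfate 130.900 mg; soytone 1.102 g; casamino acids 1.226 g

Target volume = 119 mL = 0.119 L.
ammonium nitrate: 3.26 g/L × 0.119 L = 0.38794 g = 387.940 mg
potassium sulfate: 1.1 g/L × 0.119 L = 0.1309 g = 130.900 mg
soytone: 9.26 g/L × 0.119 L = 1.102 g
casamino acids: 10.3 g/L × 0.119 L = 1.226 g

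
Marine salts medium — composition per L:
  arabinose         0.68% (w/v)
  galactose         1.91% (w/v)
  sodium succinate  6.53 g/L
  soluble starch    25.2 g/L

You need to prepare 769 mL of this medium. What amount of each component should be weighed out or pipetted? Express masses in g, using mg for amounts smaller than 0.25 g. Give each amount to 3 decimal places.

arabinose 5.229 g; galactose 14.688 g; sodium succinate 5.022 g; soluble starch 19.379 g

Target volume = 769 mL = 0.769 L.
arabinose: 0.68 g per 100 mL × 769 mL ÷ 100 = 5.229 g
galactose: 1.91% w/v = 19.1 g/L → 19.1 × 0.769 L = 14.688 g
sodium succinate: 6.53 g/L × 0.769 L = 5.022 g
soluble starch: 25.2 g/L × 0.769 L = 19.379 g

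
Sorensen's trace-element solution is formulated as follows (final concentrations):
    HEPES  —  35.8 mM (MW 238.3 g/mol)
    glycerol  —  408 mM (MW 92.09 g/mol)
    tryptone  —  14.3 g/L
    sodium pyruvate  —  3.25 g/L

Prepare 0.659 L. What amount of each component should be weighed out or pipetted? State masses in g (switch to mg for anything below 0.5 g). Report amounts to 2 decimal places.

Working volume: 0.659 L.
HEPES: 35.8 mmol/L × 238.3 g/mol × 0.659 L ÷ 1000 = 5.62 g
glycerol: 408 mmol/L × 92.09 g/mol × 0.659 L ÷ 1000 = 24.76 g
tryptone: 14.3 g/L × 0.659 L = 9.42 g
sodium pyruvate: 3.25 g/L × 0.659 L = 2.14 g

HEPES 5.62 g; glycerol 24.76 g; tryptone 9.42 g; sodium pyruvate 2.14 g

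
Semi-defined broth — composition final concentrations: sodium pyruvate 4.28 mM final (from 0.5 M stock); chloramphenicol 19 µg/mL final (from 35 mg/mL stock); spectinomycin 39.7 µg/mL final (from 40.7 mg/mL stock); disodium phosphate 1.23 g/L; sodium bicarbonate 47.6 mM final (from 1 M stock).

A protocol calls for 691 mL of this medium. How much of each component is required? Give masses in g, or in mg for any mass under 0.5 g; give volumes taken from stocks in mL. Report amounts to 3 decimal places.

Working volume: 691 mL = 0.691 L.
sodium pyruvate: dilute stock: 4.28 mM × 691 mL ÷ 500 mM = 5.915 mL
chloramphenicol: C1V1 = C2V2 → 19 µg/mL × 691 mL ÷ 35000 µg/mL = 0.375 mL
spectinomycin: dilute stock: 39.7 µg/mL × 691 mL ÷ 40700 µg/mL = 0.674 mL
disodium phosphate: 1.23 g/L × 0.691 L = 0.850 g
sodium bicarbonate: dilute stock: 47.6 mM × 691 mL ÷ 1000 mM = 32.892 mL

sodium pyruvate 5.915 mL; chloramphenicol 0.375 mL; spectinomycin 0.674 mL; disodium phosphate 0.850 g; sodium bicarbonate 32.892 mL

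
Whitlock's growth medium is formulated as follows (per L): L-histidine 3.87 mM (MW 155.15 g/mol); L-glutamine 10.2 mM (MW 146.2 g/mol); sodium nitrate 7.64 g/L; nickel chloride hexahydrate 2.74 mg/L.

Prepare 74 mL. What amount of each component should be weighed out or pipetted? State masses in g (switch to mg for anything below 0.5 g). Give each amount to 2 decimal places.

L-histidine 44.43 mg; L-glutamine 110.35 mg; sodium nitrate 0.57 g; nickel chloride hexahydrate 0.20 mg

Scale factor relative to 1 L: 0.074.
L-histidine: 3.87 mmol/L × 155.15 mg/mmol × 0.074 L = 44.43 mg
L-glutamine: 10.2 mmol/L × 146.2 mg/mmol × 0.074 L = 110.35 mg
sodium nitrate: 7.64 g/L × 0.074 L = 0.57 g
nickel chloride hexahydrate: 2.74 mg/L × 0.074 L = 0.20 mg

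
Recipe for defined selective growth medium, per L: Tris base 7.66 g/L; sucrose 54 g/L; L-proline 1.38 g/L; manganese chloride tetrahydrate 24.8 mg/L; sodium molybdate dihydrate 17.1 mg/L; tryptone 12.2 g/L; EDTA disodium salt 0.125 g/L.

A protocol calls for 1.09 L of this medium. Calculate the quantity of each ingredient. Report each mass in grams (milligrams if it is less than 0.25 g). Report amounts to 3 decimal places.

Working volume: 1.09 L.
Tris base: 7.66 g/L × 1.09 L = 8.349 g
sucrose: 54 g/L × 1.09 L = 58.860 g
L-proline: 1.38 g/L × 1.09 L = 1.504 g
manganese chloride tetrahydrate: 24.8 mg/L × 1.09 L = 27.032 mg
sodium molybdate dihydrate: 17.1 mg/L × 1.09 L = 18.639 mg
tryptone: 12.2 g/L × 1.09 L = 13.298 g
EDTA disodium salt: 0.125 g/L × 1.09 L = 0.13625 g = 136.250 mg

Tris base 8.349 g; sucrose 58.860 g; L-proline 1.504 g; manganese chloride tetrahydrate 27.032 mg; sodium molybdate dihydrate 18.639 mg; tryptone 13.298 g; EDTA disodium salt 136.250 mg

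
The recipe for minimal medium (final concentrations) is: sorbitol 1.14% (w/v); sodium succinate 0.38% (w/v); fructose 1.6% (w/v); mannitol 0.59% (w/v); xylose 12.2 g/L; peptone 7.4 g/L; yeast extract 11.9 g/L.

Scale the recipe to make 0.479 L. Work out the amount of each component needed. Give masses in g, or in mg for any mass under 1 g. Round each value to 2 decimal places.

sorbitol 5.46 g; sodium succinate 1.82 g; fructose 7.66 g; mannitol 2.83 g; xylose 5.84 g; peptone 3.54 g; yeast extract 5.70 g

Working volume: 0.479 L.
sorbitol: 1.14% w/v = 11.4 g/L → 11.4 × 0.479 L = 5.46 g
sodium succinate: 0.38% w/v = 3.8 g/L → 3.8 × 0.479 L = 1.82 g
fructose: 1.6 g per 100 mL × 479 mL ÷ 100 = 7.66 g
mannitol: 0.59 g per 100 mL × 479 mL ÷ 100 = 2.83 g
xylose: 12.2 g/L × 0.479 L = 5.84 g
peptone: 7.4 g/L × 0.479 L = 3.54 g
yeast extract: 11.9 g/L × 0.479 L = 5.70 g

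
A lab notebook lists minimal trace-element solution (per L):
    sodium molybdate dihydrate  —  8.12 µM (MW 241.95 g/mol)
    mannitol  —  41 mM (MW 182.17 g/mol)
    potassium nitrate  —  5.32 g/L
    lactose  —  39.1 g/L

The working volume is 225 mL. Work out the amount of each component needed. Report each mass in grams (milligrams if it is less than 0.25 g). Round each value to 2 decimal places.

sodium molybdate dihydrate 0.44 mg; mannitol 1.68 g; potassium nitrate 1.20 g; lactose 8.80 g

Working volume: 225 mL = 0.225 L.
sodium molybdate dihydrate: 8.12 µmol/L × 241.95 g/mol × 0.225 L ÷ 1000 = 0.44 mg
mannitol: 41 mmol/L × 182.17 g/mol × 0.225 L ÷ 1000 = 1.68 g
potassium nitrate: 5.32 g/L × 0.225 L = 1.20 g
lactose: 39.1 g/L × 0.225 L = 8.80 g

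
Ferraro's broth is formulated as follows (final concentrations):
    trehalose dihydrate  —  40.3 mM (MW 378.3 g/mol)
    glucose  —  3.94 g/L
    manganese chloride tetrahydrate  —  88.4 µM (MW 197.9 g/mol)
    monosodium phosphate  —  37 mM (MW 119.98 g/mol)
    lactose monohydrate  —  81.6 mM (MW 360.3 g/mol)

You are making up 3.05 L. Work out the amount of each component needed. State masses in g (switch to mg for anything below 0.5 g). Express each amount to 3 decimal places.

trehalose dihydrate 46.499 g; glucose 12.017 g; manganese chloride tetrahydrate 53.358 mg; monosodium phosphate 13.540 g; lactose monohydrate 89.671 g

Working volume: 3.05 L.
trehalose dihydrate: 40.3 mmol/L × 378.3 g/mol × 3.05 L ÷ 1000 = 46.499 g
glucose: 3.94 g/L × 3.05 L = 12.017 g
manganese chloride tetrahydrate: 88.4 µmol/L × 197.9 g/mol × 3.05 L ÷ 1000 = 53.358 mg
monosodium phosphate: 37 mmol/L × 119.98 g/mol × 3.05 L ÷ 1000 = 13.540 g
lactose monohydrate: 81.6 mmol/L × 360.3 g/mol × 3.05 L ÷ 1000 = 89.671 g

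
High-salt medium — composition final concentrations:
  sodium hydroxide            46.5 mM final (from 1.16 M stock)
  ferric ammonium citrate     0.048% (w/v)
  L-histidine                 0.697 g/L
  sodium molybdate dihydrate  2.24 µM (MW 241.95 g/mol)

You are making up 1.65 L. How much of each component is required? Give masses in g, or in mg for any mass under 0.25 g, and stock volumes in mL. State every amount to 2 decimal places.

sodium hydroxide 66.14 mL; ferric ammonium citrate 0.79 g; L-histidine 1.15 g; sodium molybdate dihydrate 0.89 mg

Scale factor relative to 1 L: 1.65.
sodium hydroxide: dilute stock: 46.5 mM × 1650 mL ÷ 1160 mM = 66.14 mL
ferric ammonium citrate: 0.048 g per 100 mL × 1650 mL ÷ 100 = 0.79 g
L-histidine: 0.697 g/L × 1.65 L = 1.15 g
sodium molybdate dihydrate: 2.24 µmol/L × 241.95 g/mol × 1.65 L ÷ 1000 = 0.89 mg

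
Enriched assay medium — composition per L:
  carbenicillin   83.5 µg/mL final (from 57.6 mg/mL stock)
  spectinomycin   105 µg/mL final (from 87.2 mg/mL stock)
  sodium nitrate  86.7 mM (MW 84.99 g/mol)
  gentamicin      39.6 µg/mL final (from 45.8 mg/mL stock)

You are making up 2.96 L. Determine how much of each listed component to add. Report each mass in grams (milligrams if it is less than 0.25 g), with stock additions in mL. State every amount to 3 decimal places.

carbenicillin 4.291 mL; spectinomycin 3.564 mL; sodium nitrate 21.811 g; gentamicin 2.559 mL

Scale factor relative to 1 L: 2.96.
carbenicillin: C1V1 = C2V2 → 83.5 µg/mL × 2960 mL ÷ 57600 µg/mL = 4.291 mL
spectinomycin: V = C2·V2/C1 = 105 µg/mL × 2960 mL ÷ 87200 µg/mL = 3.564 mL
sodium nitrate: 86.7 mmol/L × 84.99 g/mol × 2.96 L ÷ 1000 = 21.811 g
gentamicin: V = C2·V2/C1 = 39.6 µg/mL × 2960 mL ÷ 45800 µg/mL = 2.559 mL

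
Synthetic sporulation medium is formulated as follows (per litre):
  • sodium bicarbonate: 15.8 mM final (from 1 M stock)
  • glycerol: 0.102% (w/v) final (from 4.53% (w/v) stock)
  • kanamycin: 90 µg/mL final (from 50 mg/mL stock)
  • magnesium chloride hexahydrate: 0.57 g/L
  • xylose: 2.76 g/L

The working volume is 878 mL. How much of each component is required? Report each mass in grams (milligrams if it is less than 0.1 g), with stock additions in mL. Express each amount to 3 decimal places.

sodium bicarbonate 13.872 mL; glycerol 19.770 mL; kanamycin 1.580 mL; magnesium chloride hexahydrate 0.500 g; xylose 2.423 g

Target volume = 878 mL = 0.878 L.
sodium bicarbonate: C1V1 = C2V2 → 15.8 mM × 878 mL ÷ 1000 mM = 13.872 mL
glycerol: dilute stock: 0.102% ÷ 4.53% × 878 mL = 19.770 mL
kanamycin: dilute stock: 90 µg/mL × 878 mL ÷ 50000 µg/mL = 1.580 mL
magnesium chloride hexahydrate: 0.57 g/L × 0.878 L = 0.500 g
xylose: 2.76 g/L × 0.878 L = 2.423 g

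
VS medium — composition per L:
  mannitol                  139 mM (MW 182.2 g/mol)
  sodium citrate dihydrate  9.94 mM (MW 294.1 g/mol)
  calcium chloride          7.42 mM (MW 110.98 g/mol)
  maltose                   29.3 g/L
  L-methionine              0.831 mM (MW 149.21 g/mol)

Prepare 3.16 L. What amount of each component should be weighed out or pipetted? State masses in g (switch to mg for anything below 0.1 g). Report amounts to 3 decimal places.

Scale factor relative to 1 L: 3.16.
mannitol: 139 mmol/L × 182.2 g/mol × 3.16 L ÷ 1000 = 80.030 g
sodium citrate dihydrate: 9.94 mmol/L × 294.1 g/mol × 3.16 L ÷ 1000 = 9.238 g
calcium chloride: 7.42 mmol/L × 110.98 g/mol × 3.16 L ÷ 1000 = 2.602 g
maltose: 29.3 g/L × 3.16 L = 92.588 g
L-methionine: 0.831 mmol/L × 149.21 g/mol × 3.16 L ÷ 1000 = 0.392 g

mannitol 80.030 g; sodium citrate dihydrate 9.238 g; calcium chloride 2.602 g; maltose 92.588 g; L-methionine 0.392 g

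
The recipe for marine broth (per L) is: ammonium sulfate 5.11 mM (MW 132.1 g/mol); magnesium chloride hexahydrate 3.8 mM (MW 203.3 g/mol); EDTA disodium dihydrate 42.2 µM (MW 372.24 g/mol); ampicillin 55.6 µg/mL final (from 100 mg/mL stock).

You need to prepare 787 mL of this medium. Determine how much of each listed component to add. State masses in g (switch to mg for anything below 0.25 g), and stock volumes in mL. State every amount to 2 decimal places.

Target volume = 787 mL = 0.787 L.
ammonium sulfate: 5.11 mmol/L × 132.1 g/mol × 0.787 L ÷ 1000 = 0.53 g
magnesium chloride hexahydrate: 3.8 mmol/L × 203.3 g/mol × 0.787 L ÷ 1000 = 0.61 g
EDTA disodium dihydrate: 42.2 µmol/L × 372.24 g/mol × 0.787 L ÷ 1000 = 12.36 mg
ampicillin: C1V1 = C2V2 → 55.6 µg/mL × 787 mL ÷ 100000 µg/mL = 0.44 mL

ammonium sulfate 0.53 g; magnesium chloride hexahydrate 0.61 g; EDTA disodium dihydrate 12.36 mg; ampicillin 0.44 mL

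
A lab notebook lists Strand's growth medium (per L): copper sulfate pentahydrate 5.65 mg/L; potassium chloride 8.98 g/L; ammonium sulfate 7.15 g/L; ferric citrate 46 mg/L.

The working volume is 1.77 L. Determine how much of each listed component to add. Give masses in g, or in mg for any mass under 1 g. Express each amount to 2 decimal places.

copper sulfate pentahydrate 10.00 mg; potassium chloride 15.89 g; ammonium sulfate 12.66 g; ferric citrate 81.42 mg

Working volume: 1.77 L.
copper sulfate pentahydrate: 5.65 mg/L × 1.77 L = 10.00 mg
potassium chloride: 8.98 g/L × 1.77 L = 15.89 g
ammonium sulfate: 7.15 g/L × 1.77 L = 12.66 g
ferric citrate: 46 mg/L × 1.77 L = 81.42 mg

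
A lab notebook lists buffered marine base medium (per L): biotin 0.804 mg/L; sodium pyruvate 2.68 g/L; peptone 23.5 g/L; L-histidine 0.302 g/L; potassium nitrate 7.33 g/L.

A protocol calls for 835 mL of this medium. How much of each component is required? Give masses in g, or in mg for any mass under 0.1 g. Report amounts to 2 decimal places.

biotin 0.67 mg; sodium pyruvate 2.24 g; peptone 19.62 g; L-histidine 0.25 g; potassium nitrate 6.12 g

Working volume: 835 mL = 0.835 L.
biotin: 0.804 mg/L × 0.835 L = 0.67 mg
sodium pyruvate: 2.68 g/L × 0.835 L = 2.24 g
peptone: 23.5 g/L × 0.835 L = 19.62 g
L-histidine: 0.302 g/L × 0.835 L = 0.25 g
potassium nitrate: 7.33 g/L × 0.835 L = 6.12 g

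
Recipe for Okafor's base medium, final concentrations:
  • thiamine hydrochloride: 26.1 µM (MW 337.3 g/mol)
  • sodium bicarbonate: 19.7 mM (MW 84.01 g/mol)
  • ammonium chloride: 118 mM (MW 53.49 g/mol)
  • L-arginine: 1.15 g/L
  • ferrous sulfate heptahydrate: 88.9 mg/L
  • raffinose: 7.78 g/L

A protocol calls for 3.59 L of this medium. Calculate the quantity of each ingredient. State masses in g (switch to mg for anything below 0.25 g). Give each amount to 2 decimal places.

Scale factor relative to 1 L: 3.59.
thiamine hydrochloride: 26.1 µmol/L × 337.3 g/mol × 3.59 L ÷ 1000 = 31.60 mg
sodium bicarbonate: 19.7 mmol/L × 84.01 g/mol × 3.59 L ÷ 1000 = 5.94 g
ammonium chloride: 118 mmol/L × 53.49 g/mol × 3.59 L ÷ 1000 = 22.66 g
L-arginine: 1.15 g/L × 3.59 L = 4.13 g
ferrous sulfate heptahydrate: 88.9 mg/L × 3.59 L = 319.151 mg = 0.32 g
raffinose: 7.78 g/L × 3.59 L = 27.93 g

thiamine hydrochloride 31.60 mg; sodium bicarbonate 5.94 g; ammonium chloride 22.66 g; L-arginine 4.13 g; ferrous sulfate heptahydrate 0.32 g; raffinose 27.93 g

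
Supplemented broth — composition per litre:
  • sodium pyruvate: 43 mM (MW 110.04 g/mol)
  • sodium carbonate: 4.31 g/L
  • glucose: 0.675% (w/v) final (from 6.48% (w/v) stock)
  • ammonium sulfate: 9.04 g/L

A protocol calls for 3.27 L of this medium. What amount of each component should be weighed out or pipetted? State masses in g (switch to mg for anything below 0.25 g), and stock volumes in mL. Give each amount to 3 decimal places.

Working volume: 3.27 L.
sodium pyruvate: 43 mmol/L × 110.04 g/mol × 3.27 L ÷ 1000 = 15.473 g
sodium carbonate: 4.31 g/L × 3.27 L = 14.094 g
glucose: V = C2·V2/C1 = 0.675% ÷ 6.48% × 3270 mL = 340.625 mL
ammonium sulfate: 9.04 g/L × 3.27 L = 29.561 g

sodium pyruvate 15.473 g; sodium carbonate 14.094 g; glucose 340.625 mL; ammonium sulfate 29.561 g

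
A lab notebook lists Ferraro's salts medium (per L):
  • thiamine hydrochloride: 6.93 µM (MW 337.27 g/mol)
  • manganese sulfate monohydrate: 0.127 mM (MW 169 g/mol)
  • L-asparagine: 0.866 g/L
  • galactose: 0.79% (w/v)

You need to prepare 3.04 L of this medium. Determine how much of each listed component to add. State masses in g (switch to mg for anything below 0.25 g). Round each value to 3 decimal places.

thiamine hydrochloride 7.105 mg; manganese sulfate monohydrate 65.248 mg; L-asparagine 2.633 g; galactose 24.016 g

Scale factor relative to 1 L: 3.04.
thiamine hydrochloride: 6.93 µmol/L × 337.27 g/mol × 3.04 L ÷ 1000 = 7.105 mg
manganese sulfate monohydrate: 0.127 mmol/L × 169 mg/mmol × 3.04 L = 65.248 mg
L-asparagine: 0.866 g/L × 3.04 L = 2.633 g
galactose: 0.79 g per 100 mL × 3040 mL ÷ 100 = 24.016 g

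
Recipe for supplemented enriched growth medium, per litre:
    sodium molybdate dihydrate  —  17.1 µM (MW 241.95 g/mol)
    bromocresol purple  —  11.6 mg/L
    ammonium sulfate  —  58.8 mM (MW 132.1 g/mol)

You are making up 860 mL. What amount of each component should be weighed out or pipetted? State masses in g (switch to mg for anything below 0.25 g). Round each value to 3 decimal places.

sodium molybdate dihydrate 3.558 mg; bromocresol purple 9.976 mg; ammonium sulfate 6.680 g

Scale factor relative to 1 L: 0.86.
sodium molybdate dihydrate: 17.1 µmol/L × 241.95 g/mol × 0.86 L ÷ 1000 = 3.558 mg
bromocresol purple: 11.6 mg/L × 0.86 L = 9.976 mg
ammonium sulfate: 58.8 mmol/L × 132.1 g/mol × 0.86 L ÷ 1000 = 6.680 g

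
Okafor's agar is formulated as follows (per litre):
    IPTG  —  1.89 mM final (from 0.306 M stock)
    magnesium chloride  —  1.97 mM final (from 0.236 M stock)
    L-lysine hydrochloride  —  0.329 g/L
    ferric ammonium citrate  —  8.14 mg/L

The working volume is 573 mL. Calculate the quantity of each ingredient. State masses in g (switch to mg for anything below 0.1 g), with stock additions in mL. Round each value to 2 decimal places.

Scale factor relative to 1 L: 0.573.
IPTG: V = C2·V2/C1 = 1.89 mM × 573 mL ÷ 306 mM = 3.54 mL
magnesium chloride: V = C2·V2/C1 = 1.97 mM × 573 mL ÷ 236 mM = 4.78 mL
L-lysine hydrochloride: 0.329 g/L × 0.573 L = 0.19 g
ferric ammonium citrate: 8.14 mg/L × 0.573 L = 4.66 mg

IPTG 3.54 mL; magnesium chloride 4.78 mL; L-lysine hydrochloride 0.19 g; ferric ammonium citrate 4.66 mg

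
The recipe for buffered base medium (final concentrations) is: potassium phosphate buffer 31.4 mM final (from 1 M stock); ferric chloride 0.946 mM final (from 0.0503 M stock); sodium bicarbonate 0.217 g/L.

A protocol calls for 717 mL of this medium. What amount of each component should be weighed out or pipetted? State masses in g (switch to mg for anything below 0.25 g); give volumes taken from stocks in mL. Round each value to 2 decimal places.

Scale factor relative to 1 L: 0.717.
potassium phosphate buffer: C1V1 = C2V2 → 31.4 mM × 717 mL ÷ 1000 mM = 22.51 mL
ferric chloride: dilute stock: 0.946 mM × 717 mL ÷ 50.3 mM = 13.48 mL
sodium bicarbonate: 0.217 g/L × 0.717 L = 0.155589 g = 155.59 mg

potassium phosphate buffer 22.51 mL; ferric chloride 13.48 mL; sodium bicarbonate 155.59 mg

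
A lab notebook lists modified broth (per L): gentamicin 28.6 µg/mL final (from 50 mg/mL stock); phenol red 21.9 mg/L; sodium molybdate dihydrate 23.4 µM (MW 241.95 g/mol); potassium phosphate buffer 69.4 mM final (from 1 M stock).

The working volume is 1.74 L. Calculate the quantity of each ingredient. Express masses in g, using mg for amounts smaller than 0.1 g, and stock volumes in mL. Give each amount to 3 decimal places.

Scale factor relative to 1 L: 1.74.
gentamicin: V = C2·V2/C1 = 28.6 µg/mL × 1740 mL ÷ 50000 µg/mL = 0.995 mL
phenol red: 21.9 mg/L × 1.74 L = 38.106 mg
sodium molybdate dihydrate: 23.4 µmol/L × 241.95 g/mol × 1.74 L ÷ 1000 = 9.851 mg
potassium phosphate buffer: dilute stock: 69.4 mM × 1740 mL ÷ 1000 mM = 120.756 mL

gentamicin 0.995 mL; phenol red 38.106 mg; sodium molybdate dihydrate 9.851 mg; potassium phosphate buffer 120.756 mL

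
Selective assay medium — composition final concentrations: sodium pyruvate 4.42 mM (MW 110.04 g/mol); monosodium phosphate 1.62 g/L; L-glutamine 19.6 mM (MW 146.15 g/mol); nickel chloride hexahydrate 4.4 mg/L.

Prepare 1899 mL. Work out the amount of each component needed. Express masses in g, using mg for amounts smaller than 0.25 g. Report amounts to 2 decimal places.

sodium pyruvate 0.92 g; monosodium phosphate 3.08 g; L-glutamine 5.44 g; nickel chloride hexahydrate 8.36 mg

Scale factor relative to 1 L: 1.899.
sodium pyruvate: 4.42 mmol/L × 110.04 g/mol × 1.899 L ÷ 1000 = 0.92 g
monosodium phosphate: 1.62 g/L × 1.899 L = 3.08 g
L-glutamine: 19.6 mmol/L × 146.15 g/mol × 1.899 L ÷ 1000 = 5.44 g
nickel chloride hexahydrate: 4.4 mg/L × 1.899 L = 8.36 mg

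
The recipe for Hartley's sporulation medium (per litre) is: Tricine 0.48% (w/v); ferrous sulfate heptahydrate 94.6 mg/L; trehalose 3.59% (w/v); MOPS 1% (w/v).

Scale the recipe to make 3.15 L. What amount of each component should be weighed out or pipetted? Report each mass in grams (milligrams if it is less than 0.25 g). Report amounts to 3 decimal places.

Tricine 15.120 g; ferrous sulfate heptahydrate 0.298 g; trehalose 113.085 g; MOPS 31.500 g

Working volume: 3.15 L.
Tricine: 0.48% w/v = 4.8 g/L → 4.8 × 3.15 L = 15.120 g
ferrous sulfate heptahydrate: 94.6 mg/L × 3.15 L = 297.99 mg = 0.298 g
trehalose: 3.59% w/v = 35.9 g/L → 35.9 × 3.15 L = 113.085 g
MOPS: 1 g per 100 mL × 3150 mL ÷ 100 = 31.500 g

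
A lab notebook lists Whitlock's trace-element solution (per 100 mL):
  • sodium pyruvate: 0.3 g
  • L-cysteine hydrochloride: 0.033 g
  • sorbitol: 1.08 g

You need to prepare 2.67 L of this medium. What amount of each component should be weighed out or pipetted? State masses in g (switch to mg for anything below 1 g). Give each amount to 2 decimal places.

sodium pyruvate 8.01 g; L-cysteine hydrochloride 881.10 mg; sorbitol 28.84 g

Ratio of target to recipe volume: 2670 / 100 = 26.7.
sodium pyruvate: 0.3 g × (2670 mL / 100 mL) = 8.01 g
L-cysteine hydrochloride: 0.033 g × (2670 mL / 100 mL) = 0.8811 g = 881.10 mg
sorbitol: 1.08 g × (2670 mL / 100 mL) = 28.84 g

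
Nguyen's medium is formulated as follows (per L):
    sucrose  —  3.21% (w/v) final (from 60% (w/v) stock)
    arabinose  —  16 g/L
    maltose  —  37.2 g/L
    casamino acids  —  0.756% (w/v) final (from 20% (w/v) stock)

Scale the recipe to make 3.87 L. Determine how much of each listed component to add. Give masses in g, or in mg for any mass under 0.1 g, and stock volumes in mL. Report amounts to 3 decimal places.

sucrose 207.045 mL; arabinose 61.920 g; maltose 143.964 g; casamino acids 146.286 mL

Working volume: 3.87 L.
sucrose: V = C2·V2/C1 = 3.21% ÷ 60% × 3870 mL = 207.045 mL
arabinose: 16 g/L × 3.87 L = 61.920 g
maltose: 37.2 g/L × 3.87 L = 143.964 g
casamino acids: C1V1 = C2V2 → 0.756% ÷ 20% × 3870 mL = 146.286 mL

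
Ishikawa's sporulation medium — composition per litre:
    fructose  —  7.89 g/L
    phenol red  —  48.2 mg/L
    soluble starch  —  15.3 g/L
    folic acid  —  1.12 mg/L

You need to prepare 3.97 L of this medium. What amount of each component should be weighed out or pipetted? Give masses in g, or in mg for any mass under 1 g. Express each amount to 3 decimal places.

fructose 31.323 g; phenol red 191.354 mg; soluble starch 60.741 g; folic acid 4.446 mg

Working volume: 3.97 L.
fructose: 7.89 g/L × 3.97 L = 31.323 g
phenol red: 48.2 mg/L × 3.97 L = 191.354 mg
soluble starch: 15.3 g/L × 3.97 L = 60.741 g
folic acid: 1.12 mg/L × 3.97 L = 4.446 mg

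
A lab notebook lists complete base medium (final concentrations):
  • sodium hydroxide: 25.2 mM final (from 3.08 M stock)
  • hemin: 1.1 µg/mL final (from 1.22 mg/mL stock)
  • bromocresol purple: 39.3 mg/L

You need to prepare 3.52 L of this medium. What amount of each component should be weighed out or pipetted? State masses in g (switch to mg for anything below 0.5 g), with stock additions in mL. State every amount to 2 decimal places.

Working volume: 3.52 L.
sodium hydroxide: C1V1 = C2V2 → 25.2 mM × 3520 mL ÷ 3080 mM = 28.80 mL
hemin: dilute stock: 1.1 µg/mL × 3520 mL ÷ 1220 µg/mL = 3.17 mL
bromocresol purple: 39.3 mg/L × 3.52 L = 138.34 mg

sodium hydroxide 28.80 mL; hemin 3.17 mL; bromocresol purple 138.34 mg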